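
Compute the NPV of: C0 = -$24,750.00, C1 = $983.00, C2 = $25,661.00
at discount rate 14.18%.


Formula: NPV = C0 + C1/(1+r) + C2/(1+r)^2
Discount C1: $983.00 / (1 + 0.1418) = $860.92
Discount C2: $25,661.00 / (1 + 0.1418)^2 = $19,683.10
NPV = -$24,750.00 + $860.92 + $19,683.10 = -$4,205.98

-$4,205.98


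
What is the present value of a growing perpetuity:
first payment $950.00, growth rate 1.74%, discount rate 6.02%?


Formula: PV = C / (r - g)
Spread: r - g = 0.0602 - 0.0174 = 0.0428
Substituting: PV = $950.00 / 0.0428
PV = $22,196.26

$22,196.26


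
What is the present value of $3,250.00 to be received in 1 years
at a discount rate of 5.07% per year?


Formula: PV = FV / (1 + r)^n
Substituting: PV = $3,250.00 / (1 + 0.0507)^1
Discount factor: (1.0507)^1 = 1.0507
PV = $3,250.00 / 1.0507 = $3,093.18

$3,093.18


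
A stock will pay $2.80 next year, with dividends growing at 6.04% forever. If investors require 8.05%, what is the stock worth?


Formula: P = D1 / (r - g)
Spread: r - g = 0.0805 - 0.0604 = 0.0201
Substituting: P = $2.80 / 0.0201
P = $139.30

$139.30


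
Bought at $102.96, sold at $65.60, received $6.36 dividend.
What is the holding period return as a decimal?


Formula: HPR = (P1 - P0 + D) / P0
Gain: $65.60 - $102.96 + $6.36 = -$31.00
HPR = -$31.00 / $102.96 = -0.3011

-0.3011


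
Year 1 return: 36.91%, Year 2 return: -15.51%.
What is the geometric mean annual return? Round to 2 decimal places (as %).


Formula: Geometric mean = ((1+r1)*(1+r2))^(1/2) - 1
Product: (1 + 0.3691) * (1 + -0.1551) = 1.3691 * 0.8449 = 1.156753
Square root: 1.156753^0.5 = 1.075524
Geometric mean = 1.075524 - 1 = 0.075524
As percentage: 7.55%

7.55%


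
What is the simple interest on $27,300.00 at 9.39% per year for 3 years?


Formula: I = P * r * t
Substituting: I = $27,300.00 * 0.0939 * 3
Step: I = $27,300.00 * 0.2817
I = $7,690.41

$7,690.41


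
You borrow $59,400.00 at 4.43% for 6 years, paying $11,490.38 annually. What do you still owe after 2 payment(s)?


Formula: Balance = PV*(1+r)^k - PMT*((1+r)^k - 1)/r
Growth: (1 + 0.0443)^2 = 1.090562
Accumulated factor: ((1+r)^k - 1)/r = 2.0443
Balance = $59,400.00 * 1.090562 - $11,490.38 * 2.0443
Balance = $41,289.63

$41,289.63


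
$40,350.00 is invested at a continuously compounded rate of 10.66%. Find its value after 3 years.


Formula: FV = P * e^(r*t)
Exponent: r*t = 0.1066 * 3 = 0.3198
e^(0.3198) = 1.376852
FV = $40,350.00 * 1.376852 = $55,555.99

$55,555.99


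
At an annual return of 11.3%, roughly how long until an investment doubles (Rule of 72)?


Formula: Years ≈ 72 / r
Substituting: Years ≈ 72 / 11.3
Years ≈ 6.4

6.4 years


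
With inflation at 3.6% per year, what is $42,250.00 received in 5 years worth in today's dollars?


Formula: Real value = nominal / (1 + inflation)^years
Price level: (1 + 0.036)^5 = 1.193435
Real value = $42,250.00 / 1.193435 = $35,402.01

$35,402.01


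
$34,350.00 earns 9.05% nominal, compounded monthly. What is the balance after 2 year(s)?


Formula: FV = P * (1 + r/m)^(m*t)
Period rate: r/m = 0.0905 / 12 = 0.007542
Total periods: m*t = 12 * 2 = 24
Growth factor: (1 + 0.007542)^24 = 1.197602
FV = $34,350.00 * 1.197602 = $41,137.62

$41,137.62


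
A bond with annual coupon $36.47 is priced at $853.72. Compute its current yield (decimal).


Formula: Current yield = annual coupon / price
Substituting: CY = $36.47 / $853.72
CY = 0.042719

0.042719


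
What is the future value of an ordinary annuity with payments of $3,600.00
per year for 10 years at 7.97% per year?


Formula: FV = PMT * ((1+r)^n - 1) / r
Growth factor: (1 + 0.0797)^10 = 2.152935
Numerator: 2.152935 - 1 = 1.152935
FV = $3,600.00 * 1.152935 / 0.0797 = $52,077.39

$52,077.39


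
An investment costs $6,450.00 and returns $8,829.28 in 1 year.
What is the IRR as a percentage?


Formula: IRR = C1/C0 - 1
Substituting: IRR = $8,829.28 / $6,450.00 - 1
Ratio: 1.368881 - 1 = 0.368881
IRR = 36.8881%

36.8881%


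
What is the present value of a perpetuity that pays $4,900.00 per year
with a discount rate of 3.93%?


Formula: PV = C / r
Substituting: PV = $4,900.00 / 0.0393
PV = $124,681.93

$124,681.93


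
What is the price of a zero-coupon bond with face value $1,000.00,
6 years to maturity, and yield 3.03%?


Formula: Price = FV / (1 + r)^n
Substituting: Price = $1,000.00 / (1 + 0.0303)^6
Discount factor: (1.0303)^6 = 1.196141
Price = $1,000.00 / 1.196141 = $836.02

$836.02


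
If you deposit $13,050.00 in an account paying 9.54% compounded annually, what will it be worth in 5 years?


Formula: FV = P * (1 + r)^n
Substituting: FV = $13,050.00 * (1 + 0.0954)^5
Growth factor: (1.0954)^5 = 1.577116
FV = $13,050.00 * 1.577116 = $20,581.37

$20,581.37


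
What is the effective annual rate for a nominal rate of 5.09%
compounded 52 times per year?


Formula: EAR = (1 + r/m)^m - 1
Period rate: r/m = 0.0509 / 52 = 0.000979
Compounding: (1 + 0.000979)^52 = 1.052191
EAR = 1.052191 - 1 = 0.052191

0.052191


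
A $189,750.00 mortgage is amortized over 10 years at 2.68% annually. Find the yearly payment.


Formula: PMT = PV * r / (1 - (1+r)^(-n))
Denominator: 1 - (1 + 0.0268)^(-10) = 0.232389
Numerator: $189,750.00 * 0.0268 = 5085.3
PMT = 5085.3 / 0.232389 = $21,882.74

$21,882.74


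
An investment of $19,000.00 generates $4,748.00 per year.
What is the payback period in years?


Formula: Payback = investment / annual cash flow
Substituting: Payback = $19,000.00 / $4,748.00
Payback = 4.0017 years

4.0017 years


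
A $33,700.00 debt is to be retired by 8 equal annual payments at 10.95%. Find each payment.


Formula: PMT = PV * r / (1 - (1+r)^(-n))
Denominator: 1 - (1 + 0.1095)^(-8) = 0.564507
Numerator: $33,700.00 * 0.1095 = 3690.15
PMT = 3690.15 / 0.564507 = $6,536.95

$6,536.95


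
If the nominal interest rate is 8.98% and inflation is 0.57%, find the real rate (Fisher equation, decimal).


Formula: (1 + r_real) = (1 + r_nom) / (1 + inflation)
Substituting: (1 + r_real) = 1.0898 / 1.0057
(1 + r_real) = 1.083623
r_real = 1.083623 - 1 = 0.083623

0.083623


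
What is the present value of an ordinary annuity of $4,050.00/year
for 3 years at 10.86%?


Formula: PV = PMT * (1 - (1+r)^(-n)) / r
Discount factor: (1 + 0.1086)^(-3) = 0.733965
Bracket: 1 - 0.733965 = 0.266035
PV = $4,050.00 * 0.266035 / 0.1086 = $9,921.19

$9,921.19


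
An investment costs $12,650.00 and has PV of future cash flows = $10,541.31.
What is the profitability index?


Formula: PI = PV(cash flows) / initial investment
Substituting: PI = $10,541.31 / $12,650.00
PI = 0.8333

0.8333


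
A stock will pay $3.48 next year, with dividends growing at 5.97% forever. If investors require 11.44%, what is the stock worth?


Formula: P = D1 / (r - g)
Spread: r - g = 0.1144 - 0.0597 = 0.0547
Substituting: P = $3.48 / 0.0547
P = $63.62

$63.62


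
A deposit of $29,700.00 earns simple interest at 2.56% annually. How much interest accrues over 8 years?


Formula: I = P * r * t
Substituting: I = $29,700.00 * 0.0256 * 8
Step: I = $29,700.00 * 0.2048
I = $6,082.56

$6,082.56


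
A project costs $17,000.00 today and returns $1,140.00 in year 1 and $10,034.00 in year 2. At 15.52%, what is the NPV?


Formula: NPV = C0 + C1/(1+r) + C2/(1+r)^2
Discount C1: $1,140.00 / (1 + 0.1552) = $986.84
Discount C2: $10,034.00 / (1 + 0.1552)^2 = $7,518.99
NPV = -$17,000.00 + $986.84 + $7,518.99 = -$8,494.16

-$8,494.16


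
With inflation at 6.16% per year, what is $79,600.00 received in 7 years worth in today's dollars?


Formula: Real value = nominal / (1 + inflation)^years
Price level: (1 + 0.0616)^7 = 1.51959
Real value = $79,600.00 / 1.51959 = $52,382.56

$52,382.56


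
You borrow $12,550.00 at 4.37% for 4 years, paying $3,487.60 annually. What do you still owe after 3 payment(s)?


Formula: Balance = PV*(1+r)^k - PMT*((1+r)^k - 1)/r
Growth: (1 + 0.0437)^3 = 1.136913
Accumulated factor: ((1+r)^k - 1)/r = 3.13301
Balance = $12,550.00 * 1.136913 - $3,487.60 * 3.13301
Balance = $3,341.57

$3,341.57


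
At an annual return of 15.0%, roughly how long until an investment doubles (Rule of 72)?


Formula: Years ≈ 72 / r
Substituting: Years ≈ 72 / 15.0
Years ≈ 4.8

4.8 years


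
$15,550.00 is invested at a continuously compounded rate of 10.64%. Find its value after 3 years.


Formula: FV = P * e^(r*t)
Exponent: r*t = 0.1064 * 3 = 0.3192
e^(0.3192) = 1.376027
FV = $15,550.00 * 1.376027 = $21,397.21

$21,397.21


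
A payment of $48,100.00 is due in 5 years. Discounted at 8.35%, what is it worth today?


Formula: PV = FV / (1 + r)^n
Substituting: PV = $48,100.00 / (1 + 0.0835)^5
Discount factor: (1.0835)^5 = 1.493291
PV = $48,100.00 / 1.493291 = $32,210.72

$32,210.72


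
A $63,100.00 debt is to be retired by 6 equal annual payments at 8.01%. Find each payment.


Formula: PMT = PV * r / (1 - (1+r)^(-n))
Denominator: 1 - (1 + 0.0801)^(-6) = 0.37018
Numerator: $63,100.00 * 0.0801 = 5054.31
PMT = 5054.31 / 0.37018 = $13,653.64

$13,653.64


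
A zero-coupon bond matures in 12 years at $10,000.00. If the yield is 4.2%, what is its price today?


Formula: Price = FV / (1 + r)^n
Substituting: Price = $10,000.00 / (1 + 0.042)^12
Discount factor: (1.042)^12 = 1.638372
Price = $10,000.00 / 1.638372 = $6,103.62

$6,103.62


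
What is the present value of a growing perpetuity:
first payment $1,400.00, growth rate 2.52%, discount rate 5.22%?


Formula: PV = C / (r - g)
Spread: r - g = 0.0522 - 0.0252 = 0.027
Substituting: PV = $1,400.00 / 0.027
PV = $51,851.85

$51,851.85


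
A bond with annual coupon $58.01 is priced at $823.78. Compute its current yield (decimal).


Formula: Current yield = annual coupon / price
Substituting: CY = $58.01 / $823.78
CY = 0.070419

0.070419


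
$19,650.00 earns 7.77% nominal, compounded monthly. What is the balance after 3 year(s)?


Formula: FV = P * (1 + r/m)^(m*t)
Period rate: r/m = 0.0777 / 12 = 0.006475
Total periods: m*t = 12 * 3 = 36
Growth factor: (1 + 0.006475)^36 = 1.261559
FV = $19,650.00 * 1.261559 = $24,789.64

$24,789.64


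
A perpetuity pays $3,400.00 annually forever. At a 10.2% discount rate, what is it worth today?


Formula: PV = C / r
Substituting: PV = $3,400.00 / 0.102
PV = $33,333.33

$33,333.33


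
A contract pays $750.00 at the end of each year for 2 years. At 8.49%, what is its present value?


Formula: PV = PMT * (1 - (1+r)^(-n)) / r
Discount factor: (1 + 0.0849)^(-2) = 0.849612
Bracket: 1 - 0.849612 = 0.150388
PV = $750.00 * 0.150388 / 0.0849 = $1,328.52

$1,328.52


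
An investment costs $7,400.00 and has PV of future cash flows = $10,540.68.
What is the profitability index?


Formula: PI = PV(cash flows) / initial investment
Substituting: PI = $10,540.68 / $7,400.00
PI = 1.4244

1.4244


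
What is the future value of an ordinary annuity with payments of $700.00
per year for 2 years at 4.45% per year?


Formula: FV = PMT * ((1+r)^n - 1) / r
Growth factor: (1 + 0.0445)^2 = 1.09098
Numerator: 1.09098 - 1 = 0.09098
FV = $700.00 * 0.09098 / 0.0445 = $1,431.15

$1,431.15


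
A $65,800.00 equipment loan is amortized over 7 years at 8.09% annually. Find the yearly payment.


Formula: PMT = PV * r / (1 - (1+r)^(-n))
Denominator: 1 - (1 + 0.0809)^(-7) = 0.419902
Numerator: $65,800.00 * 0.0809 = 5323.22
PMT = 5323.22 / 0.419902 = $12,677.29

$12,677.29


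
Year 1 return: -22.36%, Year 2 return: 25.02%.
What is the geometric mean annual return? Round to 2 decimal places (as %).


Formula: Geometric mean = ((1+r1)*(1+r2))^(1/2) - 1
Product: (1 + -0.2236) * (1 + 0.2502) = 0.7764 * 1.2502 = 0.970655
Square root: 0.970655^0.5 = 0.985218
Geometric mean = 0.985218 - 1 = -0.014782
As percentage: -1.48%

-1.48%


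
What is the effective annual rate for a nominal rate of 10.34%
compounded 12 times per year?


Formula: EAR = (1 + r/m)^m - 1
Period rate: r/m = 0.1034 / 12 = 0.008617
Compounding: (1 + 0.008617)^12 = 1.108444
EAR = 1.108444 - 1 = 0.108444

0.108444


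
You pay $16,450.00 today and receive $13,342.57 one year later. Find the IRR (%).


Formula: IRR = C1/C0 - 1
Substituting: IRR = $13,342.57 / $16,450.00 - 1
Ratio: 0.811098 - 1 = -0.188902
IRR = -18.8902%

-18.8902%


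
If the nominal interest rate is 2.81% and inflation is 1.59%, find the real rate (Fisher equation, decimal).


Formula: (1 + r_real) = (1 + r_nom) / (1 + inflation)
Substituting: (1 + r_real) = 1.0281 / 1.0159
(1 + r_real) = 1.012009
r_real = 1.012009 - 1 = 0.012009

0.012009


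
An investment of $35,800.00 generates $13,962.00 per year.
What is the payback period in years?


Formula: Payback = investment / annual cash flow
Substituting: Payback = $35,800.00 / $13,962.00
Payback = 2.5641 years

2.5641 years


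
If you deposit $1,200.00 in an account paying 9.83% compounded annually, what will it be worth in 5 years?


Formula: FV = P * (1 + r)^n
Substituting: FV = $1,200.00 * (1 + 0.0983)^5
Growth factor: (1.0983)^5 = 1.598104
FV = $1,200.00 * 1.598104 = $1,917.72

$1,917.72


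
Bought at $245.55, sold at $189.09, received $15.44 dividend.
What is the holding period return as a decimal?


Formula: HPR = (P1 - P0 + D) / P0
Gain: $189.09 - $245.55 + $15.44 = -$41.02
HPR = -$41.02 / $245.55 = -0.1671

-0.1671


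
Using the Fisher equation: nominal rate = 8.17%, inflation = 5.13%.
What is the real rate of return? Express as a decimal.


Formula: (1 + r_real) = (1 + r_nom) / (1 + inflation)
Substituting: (1 + r_real) = 1.0817 / 1.0513
(1 + r_real) = 1.028917
r_real = 1.028917 - 1 = 0.028917

0.028917


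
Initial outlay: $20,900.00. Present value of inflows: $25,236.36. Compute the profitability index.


Formula: PI = PV(cash flows) / initial investment
Substituting: PI = $25,236.36 / $20,900.00
PI = 1.2075

1.2075


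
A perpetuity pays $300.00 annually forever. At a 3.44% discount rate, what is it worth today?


Formula: PV = C / r
Substituting: PV = $300.00 / 0.0344
PV = $8,720.93

$8,720.93


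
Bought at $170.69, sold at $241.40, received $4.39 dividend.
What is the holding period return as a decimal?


Formula: HPR = (P1 - P0 + D) / P0
Gain: $241.40 - $170.69 + $4.39 = $75.10
HPR = $75.10 / $170.69 = 0.44

0.44


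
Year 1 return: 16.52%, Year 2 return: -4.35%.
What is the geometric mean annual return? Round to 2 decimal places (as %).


Formula: Geometric mean = ((1+r1)*(1+r2))^(1/2) - 1
Product: (1 + 0.1652) * (1 + -0.0435) = 1.1652 * 0.9565 = 1.114514
Square root: 1.114514^0.5 = 1.055705
Geometric mean = 1.055705 - 1 = 0.055705
As percentage: 5.57%

5.57%


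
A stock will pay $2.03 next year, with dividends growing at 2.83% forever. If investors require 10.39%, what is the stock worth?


Formula: P = D1 / (r - g)
Spread: r - g = 0.1039 - 0.0283 = 0.0756
Substituting: P = $2.03 / 0.0756
P = $26.85

$26.85


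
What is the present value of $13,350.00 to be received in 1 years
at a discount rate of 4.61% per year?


Formula: PV = FV / (1 + r)^n
Substituting: PV = $13,350.00 / (1 + 0.0461)^1
Discount factor: (1.0461)^1 = 1.0461
PV = $13,350.00 / 1.0461 = $12,761.69

$12,761.69


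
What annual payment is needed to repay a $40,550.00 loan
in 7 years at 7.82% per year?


Formula: PMT = PV * r / (1 - (1+r)^(-n))
Denominator: 1 - (1 + 0.0782)^(-7) = 0.409657
Numerator: $40,550.00 * 0.0782 = 3171.01
PMT = 3171.01 / 0.409657 = $7,740.65

$7,740.65


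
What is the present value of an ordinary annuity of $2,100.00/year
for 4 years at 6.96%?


Formula: PV = PMT * (1 - (1+r)^(-n)) / r
Discount factor: (1 + 0.0696)^(-4) = 0.764037
Bracket: 1 - 0.764037 = 0.235963
PV = $2,100.00 * 0.235963 / 0.0696 = $7,119.57

$7,119.57


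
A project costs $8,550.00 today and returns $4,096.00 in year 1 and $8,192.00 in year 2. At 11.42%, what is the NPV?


Formula: NPV = C0 + C1/(1+r) + C2/(1+r)^2
Discount C1: $4,096.00 / (1 + 0.1142) = $3,676.18
Discount C2: $8,192.00 / (1 + 0.1142)^2 = $6,598.78
NPV = -$8,550.00 + $3,676.18 + $6,598.78 = $1,724.96

$1,724.96


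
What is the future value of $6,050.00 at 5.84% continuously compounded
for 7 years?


Formula: FV = P * e^(r*t)
Exponent: r*t = 0.0584 * 7 = 0.4088
e^(0.4088) = 1.505011
FV = $6,050.00 * 1.505011 = $9,105.31

$9,105.31


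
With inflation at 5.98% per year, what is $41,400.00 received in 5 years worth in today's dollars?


Formula: Real value = nominal / (1 + inflation)^years
Price level: (1 + 0.0598)^5 = 1.336964
Real value = $41,400.00 / 1.336964 = $30,965.69

$30,965.69


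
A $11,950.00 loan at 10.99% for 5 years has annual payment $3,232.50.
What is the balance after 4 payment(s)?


Formula: Balance = PV*(1+r)^k - PMT*((1+r)^k - 1)/r
Growth: (1 + 0.1099)^4 = 1.517523
Accumulated factor: ((1+r)^k - 1)/r = 4.709039
Balance = $11,950.00 * 1.517523 - $3,232.50 * 4.709039
Balance = $2,912.44

$2,912.44


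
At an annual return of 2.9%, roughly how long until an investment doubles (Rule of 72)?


Formula: Years ≈ 72 / r
Substituting: Years ≈ 72 / 2.9
Years ≈ 24.8

24.8 years


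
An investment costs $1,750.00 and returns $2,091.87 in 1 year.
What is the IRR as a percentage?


Formula: IRR = C1/C0 - 1
Substituting: IRR = $2,091.87 / $1,750.00 - 1
Ratio: 1.195354 - 1 = 0.195354
IRR = 19.5354%

19.5354%


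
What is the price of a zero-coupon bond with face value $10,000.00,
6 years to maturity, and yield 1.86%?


Formula: Price = FV / (1 + r)^n
Substituting: Price = $10,000.00 / (1 + 0.0186)^6
Discount factor: (1.0186)^6 = 1.11692
Price = $10,000.00 / 1.11692 = $8,953.19

$8,953.19


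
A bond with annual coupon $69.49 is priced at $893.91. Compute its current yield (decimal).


Formula: Current yield = annual coupon / price
Substituting: CY = $69.49 / $893.91
CY = 0.077737

0.077737


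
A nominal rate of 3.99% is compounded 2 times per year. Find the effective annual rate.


Formula: EAR = (1 + r/m)^m - 1
Period rate: r/m = 0.0399 / 2 = 0.01995
Compounding: (1 + 0.01995)^2 = 1.040298
EAR = 1.040298 - 1 = 0.040298

0.040298


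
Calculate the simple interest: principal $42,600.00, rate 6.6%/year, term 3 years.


Formula: I = P * r * t
Substituting: I = $42,600.00 * 0.066 * 3
Step: I = $42,600.00 * 0.198
I = $8,434.80

$8,434.80


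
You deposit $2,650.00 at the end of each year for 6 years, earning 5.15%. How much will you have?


Formula: FV = PMT * ((1+r)^n - 1) / r
Growth factor: (1 + 0.0515)^6 = 1.351623
Numerator: 1.351623 - 1 = 0.351623
FV = $2,650.00 * 0.351623 / 0.0515 = $18,093.24

$18,093.24


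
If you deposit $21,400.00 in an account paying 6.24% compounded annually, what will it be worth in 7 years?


Formula: FV = P * (1 + r)^n
Substituting: FV = $21,400.00 * (1 + 0.0624)^7
Growth factor: (1.0624)^7 = 1.527624
FV = $21,400.00 * 1.527624 = $32,691.15

$32,691.15


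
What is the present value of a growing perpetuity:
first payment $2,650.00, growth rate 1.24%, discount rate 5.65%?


Formula: PV = C / (r - g)
Spread: r - g = 0.0565 - 0.0124 = 0.0441
Substituting: PV = $2,650.00 / 0.0441
PV = $60,090.70

$60,090.70


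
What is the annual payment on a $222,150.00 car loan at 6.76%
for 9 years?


Formula: PMT = PV * r / (1 - (1+r)^(-n))
Denominator: 1 - (1 + 0.0676)^(-9) = 0.444962
Numerator: $222,150.00 * 0.0676 = 15017.34
PMT = 15017.34 / 0.444962 = $33,749.73

$33,749.73


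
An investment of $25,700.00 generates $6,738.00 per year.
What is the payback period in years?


Formula: Payback = investment / annual cash flow
Substituting: Payback = $25,700.00 / $6,738.00
Payback = 3.8142 years

3.8142 years


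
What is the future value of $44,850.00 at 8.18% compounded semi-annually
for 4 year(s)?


Formula: FV = P * (1 + r/m)^(m*t)
Period rate: r/m = 0.0818 / 2 = 0.0409
Total periods: m*t = 2 * 4 = 8
Growth factor: (1 + 0.0409)^8 = 1.378073
FV = $44,850.00 * 1.378073 = $61,806.55

$61,806.55


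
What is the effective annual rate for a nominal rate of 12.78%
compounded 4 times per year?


Formula: EAR = (1 + r/m)^m - 1
Period rate: r/m = 0.1278 / 4 = 0.03195
Compounding: (1 + 0.03195)^4 = 1.134056
EAR = 1.134056 - 1 = 0.134056

0.134056


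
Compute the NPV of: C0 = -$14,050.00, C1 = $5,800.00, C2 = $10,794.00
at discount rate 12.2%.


Formula: NPV = C0 + C1/(1+r) + C2/(1+r)^2
Discount C1: $5,800.00 / (1 + 0.122) = $5,169.34
Discount C2: $10,794.00 / (1 + 0.122)^2 = $8,574.26
NPV = -$14,050.00 + $5,169.34 + $8,574.26 = -$306.40

-$306.40


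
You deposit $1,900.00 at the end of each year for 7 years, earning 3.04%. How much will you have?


Formula: FV = PMT * ((1+r)^n - 1) / r
Growth factor: (1 + 0.0304)^7 = 1.233221
Numerator: 1.233221 - 1 = 0.233221
FV = $1,900.00 * 0.233221 / 0.0304 = $14,576.32

$14,576.32


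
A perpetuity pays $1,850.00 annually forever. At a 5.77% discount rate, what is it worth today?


Formula: PV = C / r
Substituting: PV = $1,850.00 / 0.0577
PV = $32,062.39

$32,062.39


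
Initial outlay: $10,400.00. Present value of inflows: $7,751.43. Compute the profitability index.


Formula: PI = PV(cash flows) / initial investment
Substituting: PI = $7,751.43 / $10,400.00
PI = 0.7453

0.7453


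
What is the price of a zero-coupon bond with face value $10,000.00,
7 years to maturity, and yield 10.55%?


Formula: Price = FV / (1 + r)^n
Substituting: Price = $10,000.00 / (1 + 0.1055)^7
Discount factor: (1.1055)^7 = 2.017954
Price = $10,000.00 / 2.017954 = $4,955.51

$4,955.51


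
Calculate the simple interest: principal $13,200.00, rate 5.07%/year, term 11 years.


Formula: I = P * r * t
Substituting: I = $13,200.00 * 0.0507 * 11
Step: I = $13,200.00 * 0.5577
I = $7,361.64

$7,361.64


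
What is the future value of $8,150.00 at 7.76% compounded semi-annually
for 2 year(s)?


Formula: FV = P * (1 + r/m)^(m*t)
Period rate: r/m = 0.0776 / 2 = 0.0388
Total periods: m*t = 2 * 2 = 4
Growth factor: (1 + 0.0388)^4 = 1.164469
FV = $8,150.00 * 1.164469 = $9,490.42

$9,490.42


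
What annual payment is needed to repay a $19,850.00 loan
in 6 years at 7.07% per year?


Formula: PMT = PV * r / (1 - (1+r)^(-n))
Denominator: 1 - (1 + 0.0707)^(-6) = 0.336267
Numerator: $19,850.00 * 0.0707 = 1403.395
PMT = 1403.395 / 0.336267 = $4,173.45

$4,173.45


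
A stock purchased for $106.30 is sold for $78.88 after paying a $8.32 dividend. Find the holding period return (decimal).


Formula: HPR = (P1 - P0 + D) / P0
Gain: $78.88 - $106.30 + $8.32 = -$19.10
HPR = -$19.10 / $106.30 = -0.1797

-0.1797


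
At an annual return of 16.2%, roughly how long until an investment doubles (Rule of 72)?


Formula: Years ≈ 72 / r
Substituting: Years ≈ 72 / 16.2
Years ≈ 4.4

4.4 years


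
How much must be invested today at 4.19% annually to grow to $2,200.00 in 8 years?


Formula: PV = FV / (1 + r)^n
Substituting: PV = $2,200.00 / (1 + 0.0419)^8
Discount factor: (1.0419)^8 = 1.3887
PV = $2,200.00 / 1.3887 = $1,584.22

$1,584.22


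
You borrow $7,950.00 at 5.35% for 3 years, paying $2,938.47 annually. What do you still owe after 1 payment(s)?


Formula: Balance = PV*(1+r)^k - PMT*((1+r)^k - 1)/r
Growth: (1 + 0.0535)^1 = 1.0535
Accumulated factor: ((1+r)^k - 1)/r = 1.0
Balance = $7,950.00 * 1.0535 - $2,938.47 * 1.0
Balance = $5,436.86

$5,436.86


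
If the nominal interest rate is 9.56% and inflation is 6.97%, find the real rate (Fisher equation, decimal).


Formula: (1 + r_real) = (1 + r_nom) / (1 + inflation)
Substituting: (1 + r_real) = 1.0956 / 1.0697
(1 + r_real) = 1.024212
r_real = 1.024212 - 1 = 0.024212

0.024212


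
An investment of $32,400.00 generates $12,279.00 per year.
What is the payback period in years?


Formula: Payback = investment / annual cash flow
Substituting: Payback = $32,400.00 / $12,279.00
Payback = 2.6387 years

2.6387 years


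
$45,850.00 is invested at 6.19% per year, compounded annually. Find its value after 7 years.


Formula: FV = P * (1 + r)^n
Substituting: FV = $45,850.00 * (1 + 0.0619)^7
Growth factor: (1.0619)^7 = 1.522598
FV = $45,850.00 * 1.522598 = $69,811.13

$69,811.13


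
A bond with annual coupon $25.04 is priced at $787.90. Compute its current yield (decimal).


Formula: Current yield = annual coupon / price
Substituting: CY = $25.04 / $787.90
CY = 0.031781

0.031781


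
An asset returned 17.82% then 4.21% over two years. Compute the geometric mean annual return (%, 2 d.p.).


Formula: Geometric mean = ((1+r1)*(1+r2))^(1/2) - 1
Product: (1 + 0.1782) * (1 + 0.0421) = 1.1782 * 1.0421 = 1.227802
Square root: 1.227802^0.5 = 1.108062
Geometric mean = 1.108062 - 1 = 0.108062
As percentage: 10.81%

10.81%


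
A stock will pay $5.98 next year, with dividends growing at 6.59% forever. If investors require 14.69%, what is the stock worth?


Formula: P = D1 / (r - g)
Spread: r - g = 0.1469 - 0.0659 = 0.081
Substituting: P = $5.98 / 0.081
P = $73.83

$73.83


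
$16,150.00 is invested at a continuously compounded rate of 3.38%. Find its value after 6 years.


Formula: FV = P * e^(r*t)
Exponent: r*t = 0.0338 * 6 = 0.2028
e^(0.2028) = 1.224827
FV = $16,150.00 * 1.224827 = $19,780.96

$19,780.96


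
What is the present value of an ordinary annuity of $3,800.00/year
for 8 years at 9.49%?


Formula: PV = PMT * (1 - (1+r)^(-n)) / r
Discount factor: (1 + 0.0949)^(-8) = 0.484177
Bracket: 1 - 0.484177 = 0.515823
PV = $3,800.00 * 0.515823 / 0.0949 = $20,654.65

$20,654.65


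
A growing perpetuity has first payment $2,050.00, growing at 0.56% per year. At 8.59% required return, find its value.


Formula: PV = C / (r - g)
Spread: r - g = 0.0859 - 0.0056 = 0.0803
Substituting: PV = $2,050.00 / 0.0803
PV = $25,529.27

$25,529.27


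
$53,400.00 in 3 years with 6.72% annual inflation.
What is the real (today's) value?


Formula: Real value = nominal / (1 + inflation)^years
Price level: (1 + 0.0672)^3 = 1.215451
Real value = $53,400.00 / 1.215451 = $43,934.31

$43,934.31


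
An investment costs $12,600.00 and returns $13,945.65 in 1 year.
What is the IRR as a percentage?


Formula: IRR = C1/C0 - 1
Substituting: IRR = $13,945.65 / $12,600.00 - 1
Ratio: 1.106798 - 1 = 0.106798
IRR = 10.6798%

10.6798%


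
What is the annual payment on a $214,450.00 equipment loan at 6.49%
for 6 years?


Formula: PMT = PV * r / (1 - (1+r)^(-n))
Denominator: 1 - (1 + 0.0649)^(-6) = 0.31428
Numerator: $214,450.00 * 0.0649 = 13917.805
PMT = 13917.805 / 0.31428 = $44,284.78

$44,284.78


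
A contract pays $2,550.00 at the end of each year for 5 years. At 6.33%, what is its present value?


Formula: PV = PMT * (1 - (1+r)^(-n)) / r
Discount factor: (1 + 0.0633)^(-5) = 0.735734
Bracket: 1 - 0.735734 = 0.264266
PV = $2,550.00 * 0.264266 / 0.0633 = $10,645.78

$10,645.78


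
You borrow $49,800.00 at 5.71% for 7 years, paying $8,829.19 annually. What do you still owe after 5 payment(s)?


Formula: Balance = PV*(1+r)^k - PMT*((1+r)^k - 1)/r
Growth: (1 + 0.0571)^5 = 1.32002
Accumulated factor: ((1+r)^k - 1)/r = 5.604546
Balance = $49,800.00 * 1.32002 - $8,829.19 * 5.604546
Balance = $16,253.38

$16,253.38


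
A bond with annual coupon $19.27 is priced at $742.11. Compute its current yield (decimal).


Formula: Current yield = annual coupon / price
Substituting: CY = $19.27 / $742.11
CY = 0.025967

0.025967


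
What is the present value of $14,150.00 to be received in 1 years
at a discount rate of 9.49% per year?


Formula: PV = FV / (1 + r)^n
Substituting: PV = $14,150.00 / (1 + 0.0949)^1
Discount factor: (1.0949)^1 = 1.0949
PV = $14,150.00 / 1.0949 = $12,923.55

$12,923.55


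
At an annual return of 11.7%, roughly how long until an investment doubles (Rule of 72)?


Formula: Years ≈ 72 / r
Substituting: Years ≈ 72 / 11.7
Years ≈ 6.2

6.2 years


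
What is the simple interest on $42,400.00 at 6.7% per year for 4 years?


Formula: I = P * r * t
Substituting: I = $42,400.00 * 0.067 * 4
Step: I = $42,400.00 * 0.268
I = $11,363.20

$11,363.20


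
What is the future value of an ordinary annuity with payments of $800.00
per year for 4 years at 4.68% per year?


Formula: FV = PMT * ((1+r)^n - 1) / r
Growth factor: (1 + 0.0468)^4 = 1.200756
Numerator: 1.200756 - 1 = 0.200756
FV = $800.00 * 0.200756 / 0.0468 = $3,431.73

$3,431.73


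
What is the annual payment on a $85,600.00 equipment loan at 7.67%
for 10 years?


Formula: PMT = PV * r / (1 - (1+r)^(-n))
Denominator: 1 - (1 + 0.0767)^(-10) = 0.522413
Numerator: $85,600.00 * 0.0767 = 6565.52
PMT = 6565.52 / 0.522413 = $12,567.69

$12,567.69


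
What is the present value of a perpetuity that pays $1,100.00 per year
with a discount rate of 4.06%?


Formula: PV = C / r
Substituting: PV = $1,100.00 / 0.0406
PV = $27,093.60

$27,093.60


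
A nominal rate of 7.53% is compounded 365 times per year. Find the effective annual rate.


Formula: EAR = (1 + r/m)^m - 1
Period rate: r/m = 0.0753 / 365 = 0.000206
Compounding: (1 + 0.000206)^365 = 1.078199
EAR = 1.078199 - 1 = 0.078199

0.078199


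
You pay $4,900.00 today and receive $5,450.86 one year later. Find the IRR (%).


Formula: IRR = C1/C0 - 1
Substituting: IRR = $5,450.86 / $4,900.00 - 1
Ratio: 1.11242 - 1 = 0.11242
IRR = 11.242%

11.242%


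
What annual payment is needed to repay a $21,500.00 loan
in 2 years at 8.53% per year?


Formula: PMT = PV * r / (1 - (1+r)^(-n))
Denominator: 1 - (1 + 0.0853)^(-2) = 0.151014
Numerator: $21,500.00 * 0.0853 = 1833.95
PMT = 1833.95 / 0.151014 = $12,144.22

$12,144.22


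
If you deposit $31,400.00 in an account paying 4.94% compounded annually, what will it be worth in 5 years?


Formula: FV = P * (1 + r)^n
Substituting: FV = $31,400.00 * (1 + 0.0494)^5
Growth factor: (1.0494)^5 = 1.272639
FV = $31,400.00 * 1.272639 = $39,960.87

$39,960.87


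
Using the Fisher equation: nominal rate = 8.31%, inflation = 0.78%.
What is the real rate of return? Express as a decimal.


Formula: (1 + r_real) = (1 + r_nom) / (1 + inflation)
Substituting: (1 + r_real) = 1.0831 / 1.0078
(1 + r_real) = 1.074717
r_real = 1.074717 - 1 = 0.074717

0.074717


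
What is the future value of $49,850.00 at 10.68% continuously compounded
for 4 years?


Formula: FV = P * e^(r*t)
Exponent: r*t = 0.1068 * 4 = 0.4272
e^(0.4272) = 1.532959
FV = $49,850.00 * 1.532959 = $76,418.02

$76,418.02


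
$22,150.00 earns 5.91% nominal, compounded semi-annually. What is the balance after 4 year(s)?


Formula: FV = P * (1 + r/m)^(m*t)
Period rate: r/m = 0.0591 / 2 = 0.02955
Total periods: m*t = 2 * 4 = 8
Growth factor: (1 + 0.02955)^8 = 1.262349
FV = $22,150.00 * 1.262349 = $27,961.04

$27,961.04


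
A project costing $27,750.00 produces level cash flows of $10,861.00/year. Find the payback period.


Formula: Payback = investment / annual cash flow
Substituting: Payback = $27,750.00 / $10,861.00
Payback = 2.555 years

2.555 years


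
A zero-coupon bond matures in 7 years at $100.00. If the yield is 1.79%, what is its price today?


Formula: Price = FV / (1 + r)^n
Substituting: Price = $100.00 / (1 + 0.0179)^7
Discount factor: (1.0179)^7 = 1.132233
Price = $100.00 / 1.132233 = $88.32

$88.32


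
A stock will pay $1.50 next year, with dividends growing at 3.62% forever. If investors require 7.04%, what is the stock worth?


Formula: P = D1 / (r - g)
Spread: r - g = 0.0704 - 0.0362 = 0.0342
Substituting: P = $1.50 / 0.0342
P = $43.86

$43.86


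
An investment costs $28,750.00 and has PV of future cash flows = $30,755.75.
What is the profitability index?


Formula: PI = PV(cash flows) / initial investment
Substituting: PI = $30,755.75 / $28,750.00
PI = 1.0698

1.0698


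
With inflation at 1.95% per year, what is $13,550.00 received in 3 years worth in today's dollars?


Formula: Real value = nominal / (1 + inflation)^years
Price level: (1 + 0.0195)^3 = 1.059648
Real value = $13,550.00 / 1.059648 = $12,787.26

$12,787.26


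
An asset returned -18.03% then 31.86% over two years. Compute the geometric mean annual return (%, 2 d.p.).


Formula: Geometric mean = ((1+r1)*(1+r2))^(1/2) - 1
Product: (1 + -0.1803) * (1 + 0.3186) = 0.8197 * 1.3186 = 1.080856
Square root: 1.080856^0.5 = 1.039642
Geometric mean = 1.039642 - 1 = 0.039642
As percentage: 3.96%

3.96%


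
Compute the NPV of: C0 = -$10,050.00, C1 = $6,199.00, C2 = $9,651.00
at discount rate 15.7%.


Formula: NPV = C0 + C1/(1+r) + C2/(1+r)^2
Discount C1: $6,199.00 / (1 + 0.157) = $5,357.82
Discount C2: $9,651.00 / (1 + 0.157)^2 = $7,209.51
NPV = -$10,050.00 + $5,357.82 + $7,209.51 = $2,517.33

$2,517.33


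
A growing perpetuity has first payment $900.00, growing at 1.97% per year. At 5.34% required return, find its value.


Formula: PV = C / (r - g)
Spread: r - g = 0.0534 - 0.0197 = 0.0337
Substituting: PV = $900.00 / 0.0337
PV = $26,706.23

$26,706.23


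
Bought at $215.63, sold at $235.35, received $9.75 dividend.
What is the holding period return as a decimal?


Formula: HPR = (P1 - P0 + D) / P0
Gain: $235.35 - $215.63 + $9.75 = $29.47
HPR = $29.47 / $215.63 = 0.1367

0.1367


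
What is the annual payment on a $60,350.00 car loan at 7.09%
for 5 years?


Formula: PMT = PV * r / (1 - (1+r)^(-n))
Denominator: 1 - (1 + 0.0709)^(-5) = 0.290005
Numerator: $60,350.00 * 0.0709 = 4278.815
PMT = 4278.815 / 0.290005 = $14,754.29

$14,754.29


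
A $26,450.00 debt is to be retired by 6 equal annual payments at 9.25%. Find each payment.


Formula: PMT = PV * r / (1 - (1+r)^(-n))
Denominator: 1 - (1 + 0.0925)^(-6) = 0.411873
Numerator: $26,450.00 * 0.0925 = 2446.625
PMT = 2446.625 / 0.411873 = $5,940.25

$5,940.25


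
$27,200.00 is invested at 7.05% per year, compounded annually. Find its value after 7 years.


Formula: FV = P * (1 + r)^n
Substituting: FV = $27,200.00 * (1 + 0.0705)^7
Growth factor: (1.0705)^7 = 1.611041
FV = $27,200.00 * 1.611041 = $43,820.33

$43,820.33


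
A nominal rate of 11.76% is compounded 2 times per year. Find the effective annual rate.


Formula: EAR = (1 + r/m)^m - 1
Period rate: r/m = 0.1176 / 2 = 0.0588
Compounding: (1 + 0.0588)^2 = 1.121057
EAR = 1.121057 - 1 = 0.121057

0.121057


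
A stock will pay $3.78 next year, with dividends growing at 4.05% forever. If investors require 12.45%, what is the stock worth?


Formula: P = D1 / (r - g)
Spread: r - g = 0.1245 - 0.0405 = 0.084
Substituting: P = $3.78 / 0.084
P = $45.00

$45.00


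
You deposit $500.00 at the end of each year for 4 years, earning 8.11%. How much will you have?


Formula: FV = PMT * ((1+r)^n - 1) / r
Growth factor: (1 + 0.0811)^4 = 1.36604
Numerator: 1.36604 - 1 = 0.36604
FV = $500.00 * 0.36604 / 0.0811 = $2,256.72

$2,256.72


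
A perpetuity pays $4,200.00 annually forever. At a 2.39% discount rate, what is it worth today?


Formula: PV = C / r
Substituting: PV = $4,200.00 / 0.0239
PV = $175,732.22

$175,732.22


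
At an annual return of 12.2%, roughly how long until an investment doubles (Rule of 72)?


Formula: Years ≈ 72 / r
Substituting: Years ≈ 72 / 12.2
Years ≈ 5.9

5.9 years


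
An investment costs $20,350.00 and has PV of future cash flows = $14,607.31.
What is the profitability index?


Formula: PI = PV(cash flows) / initial investment
Substituting: PI = $14,607.31 / $20,350.00
PI = 0.7178

0.7178


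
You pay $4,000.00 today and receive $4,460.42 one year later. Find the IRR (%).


Formula: IRR = C1/C0 - 1
Substituting: IRR = $4,460.42 / $4,000.00 - 1
Ratio: 1.115105 - 1 = 0.115105
IRR = 11.5105%

11.5105%


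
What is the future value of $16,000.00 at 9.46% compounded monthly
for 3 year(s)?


Formula: FV = P * (1 + r/m)^(m*t)
Period rate: r/m = 0.0946 / 12 = 0.007883
Total periods: m*t = 12 * 3 = 36
Growth factor: (1 + 0.007883)^36 = 1.32669
FV = $16,000.00 * 1.32669 = $21,227.04

$21,227.04


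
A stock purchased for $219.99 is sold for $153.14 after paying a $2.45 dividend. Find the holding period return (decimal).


Formula: HPR = (P1 - P0 + D) / P0
Gain: $153.14 - $219.99 + $2.45 = -$64.40
HPR = -$64.40 / $219.99 = -0.2927

-0.2927


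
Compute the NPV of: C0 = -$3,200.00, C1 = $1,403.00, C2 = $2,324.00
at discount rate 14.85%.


Formula: NPV = C0 + C1/(1+r) + C2/(1+r)^2
Discount C1: $1,403.00 / (1 + 0.1485) = $1,221.59
Discount C2: $2,324.00 / (1 + 0.1485)^2 = $1,761.87
NPV = -$3,200.00 + $1,221.59 + $1,761.87 = -$216.54

-$216.54


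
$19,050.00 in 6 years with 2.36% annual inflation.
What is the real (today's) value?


Formula: Real value = nominal / (1 + inflation)^years
Price level: (1 + 0.0236)^6 = 1.150222
Real value = $19,050.00 / 1.150222 = $16,562.02

$16,562.02


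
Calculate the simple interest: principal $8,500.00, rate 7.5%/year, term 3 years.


Formula: I = P * r * t
Substituting: I = $8,500.00 * 0.075 * 3
Step: I = $8,500.00 * 0.225
I = $1,912.50

$1,912.50


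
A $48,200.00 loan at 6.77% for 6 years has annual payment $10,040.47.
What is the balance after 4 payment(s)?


Formula: Balance = PV*(1+r)^k - PMT*((1+r)^k - 1)/r
Growth: (1 + 0.0677)^4 = 1.299562
Accumulated factor: ((1+r)^k - 1)/r = 4.424843
Balance = $48,200.00 * 1.299562 - $10,040.47 * 4.424843
Balance = $18,211.38

$18,211.38


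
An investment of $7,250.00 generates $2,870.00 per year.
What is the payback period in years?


Formula: Payback = investment / annual cash flow
Substituting: Payback = $7,250.00 / $2,870.00
Payback = 2.5261 years

2.5261 years


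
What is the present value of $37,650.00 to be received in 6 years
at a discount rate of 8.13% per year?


Formula: PV = FV / (1 + r)^n
Substituting: PV = $37,650.00 / (1 + 0.0813)^6
Discount factor: (1.0813)^6 = 1.59837
PV = $37,650.00 / 1.59837 = $23,555.25

$23,555.25


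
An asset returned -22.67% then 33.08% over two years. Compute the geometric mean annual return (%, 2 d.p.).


Formula: Geometric mean = ((1+r1)*(1+r2))^(1/2) - 1
Product: (1 + -0.2267) * (1 + 0.3308) = 0.7733 * 1.3308 = 1.029108
Square root: 1.029108^0.5 = 1.014449
Geometric mean = 1.014449 - 1 = 0.014449
As percentage: 1.44%

1.44%


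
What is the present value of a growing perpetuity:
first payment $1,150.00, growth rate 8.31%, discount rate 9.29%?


Formula: PV = C / (r - g)
Spread: r - g = 0.0929 - 0.0831 = 0.0098
Substituting: PV = $1,150.00 / 0.0098
PV = $117,346.94

$117,346.94


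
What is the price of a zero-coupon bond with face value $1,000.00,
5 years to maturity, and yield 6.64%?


Formula: Price = FV / (1 + r)^n
Substituting: Price = $1,000.00 / (1 + 0.0664)^5
Discount factor: (1.0664)^5 = 1.379116
Price = $1,000.00 / 1.379116 = $725.10

$725.10


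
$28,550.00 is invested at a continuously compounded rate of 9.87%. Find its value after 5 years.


Formula: FV = P * e^(r*t)
Exponent: r*t = 0.0987 * 5 = 0.4935
e^(0.4935) = 1.638039
FV = $28,550.00 * 1.638039 = $46,766.02

$46,766.02


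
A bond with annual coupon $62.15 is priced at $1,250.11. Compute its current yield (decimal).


Formula: Current yield = annual coupon / price
Substituting: CY = $62.15 / $1,250.11
CY = 0.049716

0.049716


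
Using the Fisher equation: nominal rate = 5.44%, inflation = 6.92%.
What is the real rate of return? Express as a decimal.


Formula: (1 + r_real) = (1 + r_nom) / (1 + inflation)
Substituting: (1 + r_real) = 1.0544 / 1.0692
(1 + r_real) = 0.986158
r_real = 0.986158 - 1 = -0.013842

-0.013842


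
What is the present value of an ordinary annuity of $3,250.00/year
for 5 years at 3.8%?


Formula: PV = PMT * (1 - (1+r)^(-n)) / r
Discount factor: (1 + 0.038)^(-5) = 0.829876
Bracket: 1 - 0.829876 = 0.170124
PV = $3,250.00 * 0.170124 / 0.038 = $14,550.07

$14,550.07


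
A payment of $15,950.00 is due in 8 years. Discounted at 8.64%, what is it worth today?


Formula: PV = FV / (1 + r)^n
Substituting: PV = $15,950.00 / (1 + 0.0864)^8
Discount factor: (1.0864)^8 = 1.94052
PV = $15,950.00 / 1.94052 = $8,219.45

$8,219.45
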